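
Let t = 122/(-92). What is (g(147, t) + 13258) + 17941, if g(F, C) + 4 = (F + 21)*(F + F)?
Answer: 80587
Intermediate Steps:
t = -61/46 (t = 122*(-1/92) = -61/46 ≈ -1.3261)
g(F, C) = -4 + 2*F*(21 + F) (g(F, C) = -4 + (F + 21)*(F + F) = -4 + (21 + F)*(2*F) = -4 + 2*F*(21 + F))
(g(147, t) + 13258) + 17941 = ((-4 + 2*147**2 + 42*147) + 13258) + 17941 = ((-4 + 2*21609 + 6174) + 13258) + 17941 = ((-4 + 43218 + 6174) + 13258) + 17941 = (49388 + 13258) + 17941 = 62646 + 17941 = 80587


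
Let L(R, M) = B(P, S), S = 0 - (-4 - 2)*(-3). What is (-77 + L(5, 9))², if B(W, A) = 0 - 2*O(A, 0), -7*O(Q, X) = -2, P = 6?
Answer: 294849/49 ≈ 6017.3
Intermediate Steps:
O(Q, X) = 2/7 (O(Q, X) = -⅐*(-2) = 2/7)
S = -18 (S = 0 - (-6)*(-3) = 0 - 1*18 = 0 - 18 = -18)
B(W, A) = -4/7 (B(W, A) = 0 - 2*2/7 = 0 - 4/7 = -4/7)
L(R, M) = -4/7
(-77 + L(5, 9))² = (-77 - 4/7)² = (-543/7)² = 294849/49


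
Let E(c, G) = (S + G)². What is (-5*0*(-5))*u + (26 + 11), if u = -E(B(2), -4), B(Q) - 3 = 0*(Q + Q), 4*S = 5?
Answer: 37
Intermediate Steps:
S = 5/4 (S = (¼)*5 = 5/4 ≈ 1.2500)
B(Q) = 3 (B(Q) = 3 + 0*(Q + Q) = 3 + 0*(2*Q) = 3 + 0 = 3)
E(c, G) = (5/4 + G)²
u = -121/16 (u = -(5 + 4*(-4))²/16 = -(5 - 16)²/16 = -(-11)²/16 = -121/16 ≈ -7.5625)
(-5*0*(-5))*u + (26 + 11) = (-5*0*(-5))*(-121/16) + (26 + 11) = (0*(-5))*(-121/16) + 37 = 0*(-121/16) + 37 = 0 + 37 = 37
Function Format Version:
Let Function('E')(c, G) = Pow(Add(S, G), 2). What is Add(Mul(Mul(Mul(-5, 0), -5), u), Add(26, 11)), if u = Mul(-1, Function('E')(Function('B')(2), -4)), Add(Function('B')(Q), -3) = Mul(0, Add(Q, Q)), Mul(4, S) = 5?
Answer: 37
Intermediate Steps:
S = Rational(5, 4) (S = Mul(Rational(1, 4), 5) = Rational(5, 4) ≈ 1.2500)
Function('B')(Q) = 3 (Function('B')(Q) = Add(3, Mul(0, Add(Q, Q))) = Add(3, Mul(0, Mul(2, Q))) = Add(3, 0) = 3)
Function('E')(c, G) = Pow(Add(Rational(5, 4), G), 2)
u = Rational(-121, 16) (u = Mul(-1, Mul(Rational(1, 16), Pow(Add(5, Mul(4, -4)), 2))) = Mul(-1, Mul(Rational(1, 16), Pow(Add(5, -16), 2))) = Mul(-1, Mul(Rational(1, 16), Pow(-11, 2))) = Mul(-1, Mul(Rational(1, 16), 121)) = Mul(-1, Rational(121, 16)) = Rational(-121, 16) ≈ -7.5625)
Add(Mul(Mul(Mul(-5, 0), -5), u), Add(26, 11)) = Add(Mul(Mul(Mul(-5, 0), -5), Rational(-121, 16)), Add(26, 11)) = Add(Mul(Mul(0, -5), Rational(-121, 16)), 37) = Add(Mul(0, Rational(-121, 16)), 37) = Add(0, 37) = 37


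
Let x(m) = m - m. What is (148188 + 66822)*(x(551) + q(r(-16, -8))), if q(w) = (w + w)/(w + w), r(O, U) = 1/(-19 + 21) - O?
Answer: 215010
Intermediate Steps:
r(O, U) = 1/2 - O
q(w) = 1 (q(w) = (2*w)/((2*w)) = (2*w)*(1/(2*w)) = 1)
x(m) = 0
(148188 + 66822)*(x(551) + q(r(-16, -8))) = (148188 + 66822)*(0 + 1) = 215010*1 = 215010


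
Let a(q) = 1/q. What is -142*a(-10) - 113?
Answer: -494/5 ≈ -98.800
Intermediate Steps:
-142*a(-10) - 113 = -142/(-10) - 113 = -142*(-1/10) - 113 = 71/5 - 113 = -494/5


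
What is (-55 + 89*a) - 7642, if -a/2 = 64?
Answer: -19089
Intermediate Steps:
a = -128 (a = -2*64 = -128)
(-55 + 89*a) - 7642 = (-55 + 89*(-128)) - 7642 = (-55 - 11392) - 7642 = -11447 - 7642 = -19089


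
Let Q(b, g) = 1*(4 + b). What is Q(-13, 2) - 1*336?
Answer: -345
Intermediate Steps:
Q(b, g) = 4 + b
Q(-13, 2) - 1*336 = (4 - 13) - 1*336 = -9 - 336 = -345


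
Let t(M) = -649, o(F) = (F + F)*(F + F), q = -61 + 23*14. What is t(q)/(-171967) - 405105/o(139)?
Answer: -69614534219/13290297628 ≈ -5.2380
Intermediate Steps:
q = 261 (q = -61 + 322 = 261)
o(F) = 4*F**2 (o(F) = (2*F)*(2*F) = 4*F**2)
t(q)/(-171967) - 405105/o(139) = -649/(-171967) - 405105/(4*139**2) = -649*(-1/171967) - 405105/(4*19321) = 649/171967 - 405105/77284 = -69614534219/13290297628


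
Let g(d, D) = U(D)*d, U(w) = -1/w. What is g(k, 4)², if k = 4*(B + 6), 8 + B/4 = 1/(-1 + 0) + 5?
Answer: 100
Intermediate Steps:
B = -16 (B = -32 + 4*(1/(-1 + 0) + 5) = -32 + 4*(1/(-1) + 5) = -32 + 4*(1*(-1) + 5) = -32 + 4*(-1 + 5) = -32 + 4*4 = -32 + 16 = -16)
k = -40 (k = 4*(-16 + 6) = 4*(-10) = -40)
g(d, D) = -d/D (g(d, D) = (-1/D)*d = -d/D)
g(k, 4)² = (-1*(-40)/4)² = (-1*(-40)*¼)² = 10² = 100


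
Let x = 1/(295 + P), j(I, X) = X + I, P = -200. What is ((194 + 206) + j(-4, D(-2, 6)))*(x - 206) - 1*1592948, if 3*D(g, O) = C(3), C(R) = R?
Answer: -159098953/95 ≈ -1.6747e+6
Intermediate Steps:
D(g, O) = 1 (D(g, O) = (1/3)*3 = 1)
j(I, X) = I + X
x = 1/95 (x = 1/(295 - 200) = 1/95 ≈ 0.010526)
((194 + 206) + j(-4, D(-2, 6)))*(x - 206) - 1*1592948 = ((194 + 206) + (-4 + 1))*(1/95 - 206) - 1*1592948 = (400 - 3)*(-19569/95) - 1592948 = 397*(-19569/95) - 1592948 = -7768893/95 - 1592948 = -159098953/95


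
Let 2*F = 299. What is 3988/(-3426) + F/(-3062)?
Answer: -12723443/10490412 ≈ -1.2129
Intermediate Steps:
F = 299/2 (F = (1/2)*299 = 299/2 ≈ 149.50)
3988/(-3426) + F/(-3062) = 3988/(-3426) + (299/2)/(-3062) = 3988*(-1/3426) + (299/2)*(-1/3062) = -1994/1713 - 299/6124 = -12723443/10490412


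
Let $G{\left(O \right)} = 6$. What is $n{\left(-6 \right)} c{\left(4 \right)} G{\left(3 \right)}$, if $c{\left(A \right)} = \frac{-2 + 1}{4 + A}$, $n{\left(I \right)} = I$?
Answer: $\frac{9}{2} \approx 4.5$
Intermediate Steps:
$c{\left(A \right)} = - \frac{1}{4 + A}$
$n{\left(-6 \right)} c{\left(4 \right)} G{\left(3 \right)} = - 6 \left(- \frac{1}{4 + 4}\right) 6 = - 6 \left(- \frac{1}{8}\right) 6 = - 6 \left(\left(-1\right) \frac{1}{8}\right) 6 = \left(-6\right) \left(- \frac{1}{8}\right) 6 = \frac{3}{4} \cdot 6 = \frac{9}{2}$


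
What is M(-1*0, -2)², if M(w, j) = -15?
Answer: 225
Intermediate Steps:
M(-1*0, -2)² = (-15)² = 225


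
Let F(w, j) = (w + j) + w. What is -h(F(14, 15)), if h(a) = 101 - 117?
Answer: 16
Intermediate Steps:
F(w, j) = j + 2*w (F(w, j) = (j + w) + w = j + 2*w)
h(a) = -16
-h(F(14, 15)) = -1*(-16) = 16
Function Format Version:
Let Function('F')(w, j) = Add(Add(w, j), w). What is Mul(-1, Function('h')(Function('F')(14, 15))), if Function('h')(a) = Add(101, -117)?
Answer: 16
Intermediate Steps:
Function('F')(w, j) = Add(j, Mul(2, w)) (Function('F')(w, j) = Add(Add(j, w), w) = Add(j, Mul(2, w)))
Function('h')(a) = -16
Mul(-1, Function('h')(Function('F')(14, 15))) = Mul(-1, -16) = 16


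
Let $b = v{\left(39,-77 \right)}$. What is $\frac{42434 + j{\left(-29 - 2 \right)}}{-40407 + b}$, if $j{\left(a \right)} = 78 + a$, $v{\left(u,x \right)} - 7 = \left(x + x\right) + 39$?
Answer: $- \frac{42481}{40515} \approx -1.0485$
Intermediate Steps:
$v{\left(u,x \right)} = 46 + 2 x$ ($v{\left(u,x \right)} = 7 + \left(\left(x + x\right) + 39\right) = 7 + \left(2 x + 39\right) = 7 + \left(39 + 2 x\right) = 46 + 2 x$)
$b = -108$ ($b = 46 + 2 \left(-77\right) = 46 - 154 = -108$)
$\frac{42434 + j{\left(-29 - 2 \right)}}{-40407 + b} = \frac{42434 + \left(78 - 31\right)}{-40407 - 108} = \frac{42434 + \left(78 - 31\right)}{-40515} = \left(42434 + \left(78 - 31\right)\right) \left(- \frac{1}{40515}\right) = \left(42434 + 47\right) \left(- \frac{1}{40515}\right) = 42481 \left(- \frac{1}{40515}\right) = - \frac{42481}{40515}$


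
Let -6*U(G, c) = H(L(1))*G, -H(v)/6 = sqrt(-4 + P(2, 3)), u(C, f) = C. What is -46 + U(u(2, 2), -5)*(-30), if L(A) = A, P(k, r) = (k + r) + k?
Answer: -46 - 60*sqrt(3) ≈ -149.92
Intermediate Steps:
P(k, r) = r + 2*k
H(v) = -6*sqrt(3) (H(v) = -6*sqrt(-4 + (3 + 2*2)) = -6*sqrt(-4 + (3 + 4)) = -6*sqrt(-4 + 7) = -6*sqrt(3))
U(G, c) = G*sqrt(3) (U(G, c) = -(-6*sqrt(3))*G/6 = -(-1)*G*sqrt(3) = G*sqrt(3))
-46 + U(u(2, 2), -5)*(-30) = -46 + (2*sqrt(3))*(-30) = -46 - 60*sqrt(3)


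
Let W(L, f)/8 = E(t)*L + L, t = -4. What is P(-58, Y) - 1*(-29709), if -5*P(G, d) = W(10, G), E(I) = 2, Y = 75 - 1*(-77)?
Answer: 29661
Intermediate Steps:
Y = 152 (Y = 75 + 77 = 152)
W(L, f) = 24*L (W(L, f) = 8*(2*L + L) = 8*(3*L) = 24*L)
P(G, d) = -48 (P(G, d) = -24*10/5 = -1/5*240 = -48)
P(-58, Y) - 1*(-29709) = -48 - 1*(-29709) = -48 + 29709 = 29661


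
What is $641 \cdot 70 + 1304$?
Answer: $46174$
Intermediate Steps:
$641 \cdot 70 + 1304 = 44870 + 1304 = 46174$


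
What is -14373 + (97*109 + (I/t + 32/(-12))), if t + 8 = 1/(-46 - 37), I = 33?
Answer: -7594537/1995 ≈ -3806.8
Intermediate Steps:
t = -665/83 (t = -8 + 1/(-46 - 37) = -8 + 1/(-83) = -8 - 1/83 = -665/83 ≈ -8.0121)
-14373 + (97*109 + (I/t + 32/(-12))) = -14373 + (97*109 + (33/(-665/83) + 32/(-12))) = -14373 + (10573 + (33*(-83/665) + 32*(-1/12))) = -14373 + (10573 + (-2739/665 - 8/3)) = -14373 + (10573 - 13537/1995) = -14373 + 21079598/1995 = -7594537/1995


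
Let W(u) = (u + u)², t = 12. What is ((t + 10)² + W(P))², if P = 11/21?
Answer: 45765189184/194481 ≈ 2.3532e+5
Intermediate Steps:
P = 11/21 (P = 11*(1/21) = 11/21 ≈ 0.52381)
W(u) = 4*u² (W(u) = (2*u)² = 4*u²)
((t + 10)² + W(P))² = ((12 + 10)² + 4*(11/21)²)² = (22² + 4*(121/441))² = (484 + 484/441)² = (213928/441)² = 45765189184/194481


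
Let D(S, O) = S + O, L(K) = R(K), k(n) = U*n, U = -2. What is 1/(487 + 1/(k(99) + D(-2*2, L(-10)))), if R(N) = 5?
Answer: 197/95938 ≈ 0.0020534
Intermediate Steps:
k(n) = -2*n
L(K) = 5
D(S, O) = O + S
1/(487 + 1/(k(99) + D(-2*2, L(-10)))) = 1/(487 + 1/(-2*99 + (5 - 2*2))) = 1/(487 + 1/(-198 + (5 - 4))) = 1/(487 + 1/(-198 + 1)) = 1/(487 + 1/(-197)) = 1/(487 - 1/197) = 1/(95938/197) = 197/95938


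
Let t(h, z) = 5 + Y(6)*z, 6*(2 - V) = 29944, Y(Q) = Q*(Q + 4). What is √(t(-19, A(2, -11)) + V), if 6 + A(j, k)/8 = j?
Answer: I*√62133/3 ≈ 83.088*I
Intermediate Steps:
Y(Q) = Q*(4 + Q)
V = -14966/3 (V = 2 - ⅙*29944 = 2 - 14972/3 = -14966/3 ≈ -4988.7)
A(j, k) = -48 + 8*j
t(h, z) = 5 + 60*z (t(h, z) = 5 + (6*(4 + 6))*z = 5 + (6*10)*z = 5 + 60*z)
√(t(-19, A(2, -11)) + V) = √((5 + 60*(-48 + 8*2)) - 14966/3) = √((5 + 60*(-48 + 16)) - 14966/3) = √((5 + 60*(-32)) - 14966/3) = √((5 - 1920) - 14966/3) = √(-1915 - 14966/3) = √(-20711/3) = I*√62133/3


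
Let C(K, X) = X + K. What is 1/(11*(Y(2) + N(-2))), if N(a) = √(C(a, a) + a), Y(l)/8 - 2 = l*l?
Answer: 8/4235 - I*√6/25410 ≈ 0.001889 - 9.6399e-5*I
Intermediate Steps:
C(K, X) = K + X
Y(l) = 16 + 8*l² (Y(l) = 16 + 8*(l*l) = 16 + 8*l²)
N(a) = √3*√a (N(a) = √((a + a) + a) = √(2*a + a) = √(3*a) = √3*√a)
1/(11*(Y(2) + N(-2))) = 1/(11*((16 + 8*2²) + √3*√(-2))) = 1/(11*((16 + 8*4) + √3*(I*√2))) = 1/(11*((16 + 32) + I*√6)) = 1/(11*(48 + I*√6)) = 1/(528 + 11*I*√6)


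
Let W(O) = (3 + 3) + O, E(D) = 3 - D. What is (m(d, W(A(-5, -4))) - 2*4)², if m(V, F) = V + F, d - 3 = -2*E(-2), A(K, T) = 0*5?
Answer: 81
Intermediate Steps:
A(K, T) = 0
W(O) = 6 + O
d = -7 (d = 3 - 2*(3 - 1*(-2)) = 3 - 2*(3 + 2) = 3 - 2*5 = 3 - 10 = -7)
m(V, F) = F + V
(m(d, W(A(-5, -4))) - 2*4)² = (((6 + 0) - 7) - 2*4)² = ((6 - 7) - 8)² = (-1 - 8)² = (-9)² = 81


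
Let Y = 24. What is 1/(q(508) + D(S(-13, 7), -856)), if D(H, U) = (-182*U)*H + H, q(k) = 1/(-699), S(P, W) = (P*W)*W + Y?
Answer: -699/66755275192 ≈ -1.0471e-8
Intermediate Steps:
S(P, W) = 24 + P*W² (S(P, W) = (P*W)*W + 24 = P*W² + 24 = 24 + P*W²)
q(k) = -1/699
D(H, U) = H - 182*H*U (D(H, U) = -182*H*U + H = H - 182*H*U)
1/(q(508) + D(S(-13, 7), -856)) = 1/(-1/699 + (24 - 13*7²)*(1 - 182*(-856))) = 1/(-1/699 + (24 - 13*49)*(1 + 155792)) = 1/(-1/699 + (24 - 637)*155793) = 1/(-1/699 - 613*155793) = 1/(-1/699 - 95501109) = 1/(-66755275192/699) = -699/66755275192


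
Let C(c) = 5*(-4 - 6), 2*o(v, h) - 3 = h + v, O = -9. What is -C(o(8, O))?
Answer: 50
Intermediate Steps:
o(v, h) = 3/2 + h/2 + v/2 (o(v, h) = 3/2 + (h + v)/2 = 3/2 + (h/2 + v/2) = 3/2 + h/2 + v/2)
C(c) = -50 (C(c) = 5*(-10) = -50)
-C(o(8, O)) = -1*(-50) = 50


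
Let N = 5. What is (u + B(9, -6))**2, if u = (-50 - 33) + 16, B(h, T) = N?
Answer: 3844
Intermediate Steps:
B(h, T) = 5
u = -67 (u = -83 + 16 = -67)
(u + B(9, -6))**2 = (-67 + 5)**2 = (-62)**2 = 3844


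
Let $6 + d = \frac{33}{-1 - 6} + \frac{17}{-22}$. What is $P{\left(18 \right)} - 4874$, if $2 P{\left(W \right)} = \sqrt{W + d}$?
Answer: $-4874 + \frac{\sqrt{154462}}{308} \approx -4872.7$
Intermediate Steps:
$d = - \frac{1769}{154}$ ($d = -6 + \left(\frac{33}{-1 - 6} + \frac{17}{-22}\right) = -6 + \left(\frac{33}{-7} + 17 \left(- \frac{1}{22}\right)\right) = -6 + \left(33 \left(- \frac{1}{7}\right) - \frac{17}{22}\right) = -6 - \frac{845}{154} = - \frac{1769}{154} \approx -11.487$)
$P{\left(W \right)} = \frac{\sqrt{- \frac{1769}{154} + W}}{2}$ ($P{\left(W \right)} = \frac{\sqrt{W - \frac{1769}{154}}}{2} = \frac{\sqrt{- \frac{1769}{154} + W}}{2}$)
$P{\left(18 \right)} - 4874 = \frac{\sqrt{-272426 + 23716 \cdot 18}}{308} - 4874 = \frac{\sqrt{-272426 + 426888}}{308} - 4874 = \frac{\sqrt{154462}}{308} - 4874 = -4874 + \frac{\sqrt{154462}}{308}$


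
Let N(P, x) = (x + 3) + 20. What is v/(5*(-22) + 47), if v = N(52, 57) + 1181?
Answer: -1261/63 ≈ -20.016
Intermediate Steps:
N(P, x) = 23 + x (N(P, x) = (3 + x) + 20 = 23 + x)
v = 1261 (v = (23 + 57) + 1181 = 80 + 1181 = 1261)
v/(5*(-22) + 47) = 1261/(5*(-22) + 47) = 1261/(-110 + 47) = 1261/(-63) = 1261*(-1/63) = -1261/63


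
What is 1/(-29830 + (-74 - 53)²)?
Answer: -1/13701 ≈ -7.2987e-5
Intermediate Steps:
1/(-29830 + (-74 - 53)²) = 1/(-29830 + (-127)²) = 1/(-29830 + 16129) = 1/(-13701) = -1/13701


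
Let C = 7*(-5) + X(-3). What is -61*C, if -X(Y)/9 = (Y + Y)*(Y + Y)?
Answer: 21899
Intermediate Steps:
X(Y) = -36*Y² (X(Y) = -9*(Y + Y)*(Y + Y) = -9*2*Y*2*Y = -36*Y²)
C = -359 (C = 7*(-5) - 36*(-3)² = -35 - 36*9 = -35 - 324 = -359)
-61*C = -61*(-359) = 21899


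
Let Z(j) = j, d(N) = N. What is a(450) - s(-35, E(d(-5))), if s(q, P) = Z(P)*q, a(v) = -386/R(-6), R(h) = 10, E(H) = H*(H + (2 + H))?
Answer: 6807/5 ≈ 1361.4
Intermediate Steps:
E(H) = H*(2 + 2*H)
a(v) = -193/5 (a(v) = -386/10 = -386*⅒ = -193/5)
s(q, P) = P*q
a(450) - s(-35, E(d(-5))) = -193/5 - 2*(-5)*(1 - 5)*(-35) = -193/5 - 2*(-5)*(-4)*(-35) = -193/5 - 40*(-35) = -193/5 - 1*(-1400) = -193/5 + 1400 = 6807/5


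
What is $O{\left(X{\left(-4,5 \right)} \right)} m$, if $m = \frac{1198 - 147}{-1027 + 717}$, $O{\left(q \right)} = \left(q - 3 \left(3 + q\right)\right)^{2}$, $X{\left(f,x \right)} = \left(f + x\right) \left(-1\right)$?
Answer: $- \frac{51499}{310} \approx -166.13$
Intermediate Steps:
$X{\left(f,x \right)} = - f - x$
$O{\left(q \right)} = \left(-9 - 2 q\right)^{2}$ ($O{\left(q \right)} = \left(q - \left(9 + 3 q\right)\right)^{2} = \left(-9 - 2 q\right)^{2}$)
$m = - \frac{1051}{310}$ ($m = \frac{1051}{-310} = 1051 \left(- \frac{1}{310}\right) = - \frac{1051}{310} \approx -3.3903$)
$O{\left(X{\left(-4,5 \right)} \right)} m = \left(9 + 2 \left(\left(-1\right) \left(-4\right) - 5\right)\right)^{2} \left(- \frac{1051}{310}\right) = \left(9 + 2 \left(4 - 5\right)\right)^{2} \left(- \frac{1051}{310}\right) = \left(9 + 2 \left(-1\right)\right)^{2} \left(- \frac{1051}{310}\right) = \left(9 - 2\right)^{2} \left(- \frac{1051}{310}\right) = 7^{2} \left(- \frac{1051}{310}\right) = 49 \left(- \frac{1051}{310}\right) = - \frac{51499}{310}$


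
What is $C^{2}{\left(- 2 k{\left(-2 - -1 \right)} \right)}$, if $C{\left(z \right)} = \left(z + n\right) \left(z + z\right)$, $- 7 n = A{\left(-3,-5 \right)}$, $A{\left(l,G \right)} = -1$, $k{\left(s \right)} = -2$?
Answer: $\frac{53824}{49} \approx 1098.4$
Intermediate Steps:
$n = \frac{1}{7}$ ($n = \left(- \frac{1}{7}\right) \left(-1\right) = \frac{1}{7} \approx 0.14286$)
$C{\left(z \right)} = 2 z \left(\frac{1}{7} + z\right)$ ($C{\left(z \right)} = \left(z + \frac{1}{7}\right) \left(z + z\right) = \left(\frac{1}{7} + z\right) 2 z = 2 z \left(\frac{1}{7} + z\right)$)
$C^{2}{\left(- 2 k{\left(-2 - -1 \right)} \right)} = \left(\frac{2 \left(\left(-2\right) \left(-2\right)\right) \left(1 + 7 \left(\left(-2\right) \left(-2\right)\right)\right)}{7}\right)^{2} = \left(\frac{2}{7} \cdot 4 \left(1 + 7 \cdot 4\right)\right)^{2} = \left(\frac{2}{7} \cdot 4 \left(1 + 28\right)\right)^{2} = \left(\frac{2}{7} \cdot 4 \cdot 29\right)^{2} = \left(\frac{232}{7}\right)^{2} = \frac{53824}{49}$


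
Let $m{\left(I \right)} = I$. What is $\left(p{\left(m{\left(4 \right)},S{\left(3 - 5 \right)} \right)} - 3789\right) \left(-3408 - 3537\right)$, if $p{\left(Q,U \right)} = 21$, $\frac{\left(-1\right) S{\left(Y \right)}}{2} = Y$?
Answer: $26168760$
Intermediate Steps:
$S{\left(Y \right)} = - 2 Y$
$\left(p{\left(m{\left(4 \right)},S{\left(3 - 5 \right)} \right)} - 3789\right) \left(-3408 - 3537\right) = \left(21 - 3789\right) \left(-3408 - 3537\right) = \left(-3768\right) \left(-6945\right) = 26168760$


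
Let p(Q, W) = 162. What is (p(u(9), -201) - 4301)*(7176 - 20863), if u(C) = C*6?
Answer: 56650493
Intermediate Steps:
u(C) = 6*C
(p(u(9), -201) - 4301)*(7176 - 20863) = (162 - 4301)*(7176 - 20863) = -4139*(-13687) = 56650493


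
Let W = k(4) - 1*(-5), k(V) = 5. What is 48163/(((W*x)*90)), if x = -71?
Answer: -48163/63900 ≈ -0.75372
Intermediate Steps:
W = 10 (W = 5 - 1*(-5) = 5 + 5 = 10)
48163/(((W*x)*90)) = 48163/(((10*(-71))*90)) = 48163/((-710*90)) = 48163/(-63900) = 48163*(-1/63900) = -48163/63900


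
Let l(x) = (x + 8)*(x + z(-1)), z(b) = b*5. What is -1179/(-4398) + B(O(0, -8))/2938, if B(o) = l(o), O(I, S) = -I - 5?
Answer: 555327/2153554 ≈ 0.25787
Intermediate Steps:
z(b) = 5*b
l(x) = (-5 + x)*(8 + x) (l(x) = (x + 8)*(x + 5*(-1)) = (8 + x)*(x - 5) = (8 + x)*(-5 + x) = (-5 + x)*(8 + x))
O(I, S) = -5 - I
B(o) = -40 + o² + 3*o
-1179/(-4398) + B(O(0, -8))/2938 = -1179/(-4398) + (-40 + (-5 - 1*0)² + 3*(-5 - 1*0))/2938 = -1179*(-1/4398) + (-40 + (-5 + 0)² + 3*(-5 + 0))*(1/2938) = 393/1466 + (-40 + (-5)² + 3*(-5))*(1/2938) = 393/1466 + (-40 + 25 - 15)*(1/2938) = 393/1466 - 30*1/2938 = 393/1466 - 15/1469 = 555327/2153554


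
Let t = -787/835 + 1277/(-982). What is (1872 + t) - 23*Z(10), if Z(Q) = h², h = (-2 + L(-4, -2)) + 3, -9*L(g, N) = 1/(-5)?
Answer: 612942347963/332087850 ≈ 1845.7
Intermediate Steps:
L(g, N) = 1/45 (L(g, N) = -⅑/(-5) = -⅑*(-⅕) = 1/45)
h = 46/45 (h = (-2 + 1/45) + 3 = -89/45 + 3 = 46/45 ≈ 1.0222)
Z(Q) = 2116/2025 (Z(Q) = (46/45)² = 2116/2025)
t = -1839129/819970 (t = -787*1/835 + 1277*(-1/982) = -787/835 - 1277/982 = -1839129/819970 ≈ -2.2429)
(1872 + t) - 23*Z(10) = (1872 - 1839129/819970) - 23*2116/2025 = 1533144711/819970 - 48668/2025 = 612942347963/332087850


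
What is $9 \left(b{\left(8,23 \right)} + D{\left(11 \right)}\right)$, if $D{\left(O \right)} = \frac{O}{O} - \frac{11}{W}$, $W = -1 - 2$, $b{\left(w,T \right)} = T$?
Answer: $249$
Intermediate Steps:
$W = -3$ ($W = -1 - 2 = -3$)
$D{\left(O \right)} = \frac{14}{3}$ ($D{\left(O \right)} = \frac{O}{O} - \frac{11}{-3} = 1 - - \frac{11}{3} = 1 + \frac{11}{3} = \frac{14}{3}$)
$9 \left(b{\left(8,23 \right)} + D{\left(11 \right)}\right) = 9 \left(23 + \frac{14}{3}\right) = 9 \cdot \frac{83}{3} = 249$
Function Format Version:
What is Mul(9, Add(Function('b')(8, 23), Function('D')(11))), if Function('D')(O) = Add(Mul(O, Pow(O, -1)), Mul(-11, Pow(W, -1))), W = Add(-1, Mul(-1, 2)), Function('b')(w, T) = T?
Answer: 249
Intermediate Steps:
W = -3 (W = Add(-1, -2) = -3)
Function('D')(O) = Rational(14, 3) (Function('D')(O) = Add(Mul(O, Pow(O, -1)), Mul(-11, Pow(-3, -1))) = Add(1, Mul(-11, Rational(-1, 3))) = Add(1, Rational(11, 3)) = Rational(14, 3))
Mul(9, Add(Function('b')(8, 23), Function('D')(11))) = Mul(9, Add(23, Rational(14, 3))) = Mul(9, Rational(83, 3)) = 249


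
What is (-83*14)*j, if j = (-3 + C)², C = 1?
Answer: -4648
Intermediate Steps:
j = 4 (j = (-3 + 1)² = (-2)² = 4)
(-83*14)*j = -83*14*4 = -1162*4 = -4648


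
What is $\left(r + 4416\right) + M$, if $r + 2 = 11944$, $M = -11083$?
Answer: $5275$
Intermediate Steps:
$r = 11942$ ($r = -2 + 11944 = 11942$)
$\left(r + 4416\right) + M = \left(11942 + 4416\right) - 11083 = 16358 - 11083 = 5275$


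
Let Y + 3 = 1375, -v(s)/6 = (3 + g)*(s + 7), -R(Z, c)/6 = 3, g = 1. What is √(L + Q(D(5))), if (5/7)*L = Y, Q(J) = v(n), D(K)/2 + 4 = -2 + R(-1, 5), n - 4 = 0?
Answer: 2*√10355/5 ≈ 40.704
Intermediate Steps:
n = 4 (n = 4 + 0 = 4)
R(Z, c) = -18 (R(Z, c) = -6*3 = -18)
D(K) = -48 (D(K) = -8 + 2*(-2 - 18) = -8 + 2*(-20) = -8 - 40 = -48)
v(s) = -168 - 24*s (v(s) = -6*(3 + 1)*(s + 7) = -24*(7 + s) = -6*(28 + 4*s) = -168 - 24*s)
Y = 1372 (Y = -3 + 1375 = 1372)
Q(J) = -264 (Q(J) = -168 - 24*4 = -168 - 96 = -264)
L = 9604/5 (L = (7/5)*1372 = 9604/5 ≈ 1920.8)
√(L + Q(D(5))) = √(9604/5 - 264) = √(8284/5) = 2*√10355/5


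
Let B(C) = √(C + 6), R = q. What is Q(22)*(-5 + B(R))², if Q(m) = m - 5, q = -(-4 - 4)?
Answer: 663 - 170*√14 ≈ 26.918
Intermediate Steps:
q = 8 (q = -1*(-8) = 8)
R = 8
B(C) = √(6 + C)
Q(m) = -5 + m
Q(22)*(-5 + B(R))² = (-5 + 22)*(-5 + √(6 + 8))² = 17*(-5 + √14)²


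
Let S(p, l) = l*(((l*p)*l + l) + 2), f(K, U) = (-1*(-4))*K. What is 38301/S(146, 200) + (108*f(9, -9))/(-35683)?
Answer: -1513324793539/13893061864400 ≈ -0.10893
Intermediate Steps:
f(K, U) = 4*K
S(p, l) = l*(2 + l + p*l**2) (S(p, l) = l*((p*l**2 + l) + 2) = l*((l + p*l**2) + 2) = l*(2 + l + p*l**2))
38301/S(146, 200) + (108*f(9, -9))/(-35683) = 38301/((200*(2 + 200 + 146*200**2))) + (108*(4*9))/(-35683) = 38301/((200*(2 + 200 + 146*40000))) + (108*36)*(-1/35683) = 38301/((200*(2 + 200 + 5840000))) + 3888*(-1/35683) = 38301/((200*5840202)) - 3888/35683 = 38301/1168040400 - 3888/35683 = 38301*(1/1168040400) - 3888/35683 = 12767/389346800 - 3888/35683 = -1513324793539/13893061864400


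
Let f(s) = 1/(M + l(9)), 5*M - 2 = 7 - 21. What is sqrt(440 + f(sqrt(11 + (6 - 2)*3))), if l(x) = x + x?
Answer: 5*sqrt(107094)/78 ≈ 20.978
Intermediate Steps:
M = -12/5 (M = 2/5 + (7 - 21)/5 = 2/5 + (1/5)*(-14) = 2/5 - 14/5 = -12/5 ≈ -2.4000)
l(x) = 2*x
f(s) = 5/78 (f(s) = 1/(-12/5 + 2*9) = 1/(-12/5 + 18) = 1/(78/5) = 5/78)
sqrt(440 + f(sqrt(11 + (6 - 2)*3))) = sqrt(440 + 5/78) = sqrt(34325/78) = 5*sqrt(107094)/78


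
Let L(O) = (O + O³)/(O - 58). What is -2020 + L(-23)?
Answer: -151430/81 ≈ -1869.5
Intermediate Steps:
L(O) = (O + O³)/(-58 + O)
-2020 + L(-23) = -2020 + (-23 + (-23)³)/(-58 - 23) = -2020 + (-23 - 12167)/(-81) = -2020 - 1/81*(-12190) = -2020 + 12190/81 = -151430/81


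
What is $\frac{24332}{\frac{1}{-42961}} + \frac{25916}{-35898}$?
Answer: $- \frac{605244363526}{579} \approx -1.0453 \cdot 10^{9}$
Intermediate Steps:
$\frac{24332}{\frac{1}{-42961}} + \frac{25916}{-35898} = \frac{24332}{- \frac{1}{42961}} + 25916 \left(- \frac{1}{35898}\right) = 24332 \left(-42961\right) - \frac{418}{579} = -1045327052 - \frac{418}{579} = - \frac{605244363526}{579}$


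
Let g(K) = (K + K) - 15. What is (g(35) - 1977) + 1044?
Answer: -878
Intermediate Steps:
g(K) = -15 + 2*K (g(K) = 2*K - 15 = -15 + 2*K)
(g(35) - 1977) + 1044 = ((-15 + 2*35) - 1977) + 1044 = ((-15 + 70) - 1977) + 1044 = (55 - 1977) + 1044 = -1922 + 1044 = -878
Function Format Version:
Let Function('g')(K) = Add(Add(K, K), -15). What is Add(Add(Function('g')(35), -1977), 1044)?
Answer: -878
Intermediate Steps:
Function('g')(K) = Add(-15, Mul(2, K)) (Function('g')(K) = Add(Mul(2, K), -15) = Add(-15, Mul(2, K)))
Add(Add(Function('g')(35), -1977), 1044) = Add(Add(Add(-15, Mul(2, 35)), -1977), 1044) = Add(Add(Add(-15, 70), -1977), 1044) = Add(Add(55, -1977), 1044) = Add(-1922, 1044) = -878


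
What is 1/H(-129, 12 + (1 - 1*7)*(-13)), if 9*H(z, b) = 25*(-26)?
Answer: -9/650 ≈ -0.013846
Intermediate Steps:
H(z, b) = -650/9 (H(z, b) = (25*(-26))/9 = (1/9)*(-650) = -650/9)
1/H(-129, 12 + (1 - 1*7)*(-13)) = 1/(-650/9) = -9/650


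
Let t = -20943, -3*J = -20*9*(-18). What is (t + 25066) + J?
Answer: 3043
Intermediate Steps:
J = -1080 (J = -(-20*9)*(-18)/3 = -(-60)*(-18) = -⅓*3240 = -1080)
(t + 25066) + J = (-20943 + 25066) - 1080 = 4123 - 1080 = 3043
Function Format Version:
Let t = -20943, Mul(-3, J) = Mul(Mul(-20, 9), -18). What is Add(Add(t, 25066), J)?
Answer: 3043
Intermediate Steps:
J = -1080 (J = Mul(Rational(-1, 3), Mul(Mul(-20, 9), -18)) = Mul(Rational(-1, 3), Mul(-180, -18)) = Mul(Rational(-1, 3), 3240) = -1080)
Add(Add(t, 25066), J) = Add(Add(-20943, 25066), -1080) = Add(4123, -1080) = 3043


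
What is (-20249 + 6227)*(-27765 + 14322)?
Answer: 188497746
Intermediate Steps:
(-20249 + 6227)*(-27765 + 14322) = -14022*(-13443) = 188497746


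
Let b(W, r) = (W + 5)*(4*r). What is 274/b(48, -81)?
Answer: -137/8586 ≈ -0.015956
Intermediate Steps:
b(W, r) = 4*r*(5 + W) (b(W, r) = (5 + W)*(4*r) = 4*r*(5 + W))
274/b(48, -81) = 274/((4*(-81)*(5 + 48))) = 274/((4*(-81)*53)) = 274/(-17172) = 274*(-1/17172) = -137/8586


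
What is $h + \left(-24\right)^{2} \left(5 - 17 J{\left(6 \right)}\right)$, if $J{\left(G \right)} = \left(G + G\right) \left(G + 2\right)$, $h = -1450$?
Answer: $-938602$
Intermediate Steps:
$J{\left(G \right)} = 2 G \left(2 + G\right)$
$h + \left(-24\right)^{2} \left(5 - 17 J{\left(6 \right)}\right) = -1450 + \left(-24\right)^{2} \left(5 - 17 \cdot 2 \cdot 6 \left(2 + 6\right)\right) = -1450 + 576 \left(5 - 17 \cdot 2 \cdot 6 \cdot 8\right) = -1450 + 576 \left(5 - 1632\right) = -1450 + 576 \left(-1627\right) = -1450 - 937152 = -938602$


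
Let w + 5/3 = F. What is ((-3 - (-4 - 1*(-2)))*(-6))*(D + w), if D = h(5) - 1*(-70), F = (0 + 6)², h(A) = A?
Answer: 656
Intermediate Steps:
F = 36 (F = 6² = 36)
D = 75 (D = 5 - 1*(-70) = 5 + 70 = 75)
w = 103/3 (w = -5/3 + 36 = 103/3 ≈ 34.333)
((-3 - (-4 - 1*(-2)))*(-6))*(D + w) = ((-3 - (-4 - 1*(-2)))*(-6))*(75 + 103/3) = ((-3 - (-4 + 2))*(-6))*(328/3) = ((-3 - 1*(-2))*(-6))*(328/3) = ((-3 + 2)*(-6))*(328/3) = -1*(-6)*(328/3) = 6*(328/3) = 656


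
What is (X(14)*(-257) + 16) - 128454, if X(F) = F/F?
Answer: -128695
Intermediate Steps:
X(F) = 1
(X(14)*(-257) + 16) - 128454 = (1*(-257) + 16) - 128454 = (-257 + 16) - 128454 = -241 - 128454 = -128695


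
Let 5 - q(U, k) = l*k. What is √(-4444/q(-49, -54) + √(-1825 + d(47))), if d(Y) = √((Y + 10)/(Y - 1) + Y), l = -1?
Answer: √(9403504 + 2254*I*√46*√(83950 - √102074))/322 ≈ 9.7701 + 2.1821*I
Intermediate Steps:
q(U, k) = 5 + k (q(U, k) = 5 - (-1)*k = 5 + k)
d(Y) = √(Y + (10 + Y)/(-1 + Y)) (d(Y) = √((10 + Y)/(-1 + Y) + Y) = √(Y + (10 + Y)/(-1 + Y)))
√(-4444/q(-49, -54) + √(-1825 + d(47))) = √(-4444/(5 - 54) + √(-1825 + √((10 + 47²)/(-1 + 47)))) = √(-4444/(-49) + √(-1825 + √((10 + 2209)/46))) = √(-4444*(-1/49) + √(-1825 + √((1/46)*2219))) = √(4444/49 + √(-1825 + √(2219/46))) = √(4444/49 + √(-1825 + √102074/46))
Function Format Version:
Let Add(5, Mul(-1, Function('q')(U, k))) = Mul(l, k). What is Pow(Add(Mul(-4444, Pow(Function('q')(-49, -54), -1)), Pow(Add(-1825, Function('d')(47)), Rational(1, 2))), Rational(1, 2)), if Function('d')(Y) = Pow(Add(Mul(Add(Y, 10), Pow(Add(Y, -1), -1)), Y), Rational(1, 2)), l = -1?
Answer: Mul(Rational(1, 322), Pow(Add(9403504, Mul(2254, I, Pow(46, Rational(1, 2)), Pow(Add(83950, Mul(-1, Pow(102074, Rational(1, 2)))), Rational(1, 2)))), Rational(1, 2))) ≈ Add(9.7701, Mul(2.1821, I))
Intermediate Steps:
Function('q')(U, k) = Add(5, k) (Function('q')(U, k) = Add(5, Mul(-1, Mul(-1, k))) = Add(5, k))
Function('d')(Y) = Pow(Add(Y, Mul(Pow(Add(-1, Y), -1), Add(10, Y))), Rational(1, 2)) (Function('d')(Y) = Pow(Add(Mul(Add(10, Y), Pow(Add(-1, Y), -1)), Y), Rational(1, 2)) = Pow(Add(Mul(Pow(Add(-1, Y), -1), Add(10, Y)), Y), Rational(1, 2)) = Pow(Add(Y, Mul(Pow(Add(-1, Y), -1), Add(10, Y))), Rational(1, 2)))
Pow(Add(Mul(-4444, Pow(Function('q')(-49, -54), -1)), Pow(Add(-1825, Function('d')(47)), Rational(1, 2))), Rational(1, 2)) = Pow(Add(Mul(-4444, Pow(Add(5, -54), -1)), Pow(Add(-1825, Pow(Mul(Pow(Add(-1, 47), -1), Add(10, Pow(47, 2))), Rational(1, 2))), Rational(1, 2))), Rational(1, 2)) = Pow(Add(Mul(-4444, Pow(-49, -1)), Pow(Add(-1825, Pow(Mul(Pow(46, -1), Add(10, 2209)), Rational(1, 2))), Rational(1, 2))), Rational(1, 2)) = Pow(Add(Mul(-4444, Rational(-1, 49)), Pow(Add(-1825, Pow(Mul(Rational(1, 46), 2219), Rational(1, 2))), Rational(1, 2))), Rational(1, 2)) = Pow(Add(Rational(4444, 49), Pow(Add(-1825, Pow(Rational(2219, 46), Rational(1, 2))), Rational(1, 2))), Rational(1, 2)) = Pow(Add(Rational(4444, 49), Pow(Add(-1825, Mul(Rational(1, 46), Pow(102074, Rational(1, 2)))), Rational(1, 2))), Rational(1, 2))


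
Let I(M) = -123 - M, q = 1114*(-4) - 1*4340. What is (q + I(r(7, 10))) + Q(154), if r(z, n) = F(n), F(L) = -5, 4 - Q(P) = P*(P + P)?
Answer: -56342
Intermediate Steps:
Q(P) = 4 - 2*P**2 (Q(P) = 4 - P*(P + P) = 4 - P*2*P = 4 - 2*P**2)
r(z, n) = -5
q = -8796 (q = -4456 - 4340 = -8796)
(q + I(r(7, 10))) + Q(154) = (-8796 + (-123 - 1*(-5))) + (4 - 2*154**2) = (-8796 + (-123 + 5)) + (4 - 2*23716) = (-8796 - 118) + (4 - 47432) = -8914 - 47428 = -56342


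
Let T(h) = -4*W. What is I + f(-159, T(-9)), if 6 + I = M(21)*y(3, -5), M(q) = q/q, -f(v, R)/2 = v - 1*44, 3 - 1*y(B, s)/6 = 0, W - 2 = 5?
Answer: 418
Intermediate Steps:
W = 7 (W = 2 + 5 = 7)
T(h) = -28 (T(h) = -4*7 = -28)
y(B, s) = 18 (y(B, s) = 18 - 6*0 = 18 + 0 = 18)
f(v, R) = 88 - 2*v (f(v, R) = -2*(v - 1*44) = -2*(v - 44) = -2*(-44 + v) = 88 - 2*v)
M(q) = 1
I = 12 (I = -6 + 1*18 = -6 + 18 = 12)
I + f(-159, T(-9)) = 12 + (88 - 2*(-159)) = 12 + (88 + 318) = 12 + 406 = 418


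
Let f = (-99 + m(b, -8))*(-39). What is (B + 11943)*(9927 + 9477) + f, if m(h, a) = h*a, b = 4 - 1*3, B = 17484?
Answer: 571005681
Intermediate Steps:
b = 1 (b = 4 - 3 = 1)
m(h, a) = a*h
f = 4173 (f = (-99 - 8*1)*(-39) = (-99 - 8)*(-39) = -107*(-39) = 4173)
(B + 11943)*(9927 + 9477) + f = (17484 + 11943)*(9927 + 9477) + 4173 = 29427*19404 + 4173 = 571001508 + 4173 = 571005681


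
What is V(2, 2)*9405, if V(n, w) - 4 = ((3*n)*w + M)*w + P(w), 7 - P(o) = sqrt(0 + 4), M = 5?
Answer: 404415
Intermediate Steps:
P(o) = 5 (P(o) = 7 - sqrt(0 + 4) = 7 - sqrt(4) = 7 - 1*2 = 7 - 2 = 5)
V(n, w) = 9 + w*(5 + 3*n*w) (V(n, w) = 4 + (((3*n)*w + 5)*w + 5) = 4 + ((3*n*w + 5)*w + 5) = 4 + ((5 + 3*n*w)*w + 5) = 4 + (w*(5 + 3*n*w) + 5) = 4 + (5 + w*(5 + 3*n*w)) = 9 + w*(5 + 3*n*w))
V(2, 2)*9405 = (9 + 5*2 + 3*2*2**2)*9405 = (9 + 10 + 3*2*4)*9405 = (9 + 10 + 24)*9405 = 43*9405 = 404415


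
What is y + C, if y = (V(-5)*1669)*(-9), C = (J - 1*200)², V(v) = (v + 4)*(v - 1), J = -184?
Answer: 57330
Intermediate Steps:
V(v) = (-1 + v)*(4 + v) (V(v) = (4 + v)*(-1 + v) = (-1 + v)*(4 + v))
C = 147456 (C = (-184 - 1*200)² = (-184 - 200)² = (-384)² = 147456)
y = -90126 (y = ((-4 + (-5)² + 3*(-5))*1669)*(-9) = ((-4 + 25 - 15)*1669)*(-9) = (6*1669)*(-9) = 10014*(-9) = -90126)
y + C = -90126 + 147456 = 57330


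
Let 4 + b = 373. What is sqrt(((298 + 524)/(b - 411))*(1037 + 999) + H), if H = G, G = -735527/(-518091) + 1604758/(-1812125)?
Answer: I*sqrt(28671260761700331018802845)/26824161525 ≈ 199.62*I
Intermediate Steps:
b = 369 (b = -4 + 373 = 369)
G = 10233799753/19160115375 (G = -735527*(-1/518091) + 1604758*(-1/1812125) = 735527/518091 - 1604758/1812125 = 10233799753/19160115375 ≈ 0.53412)
H = 10233799753/19160115375 ≈ 0.53412
sqrt(((298 + 524)/(b - 411))*(1037 + 999) + H) = sqrt(((298 + 524)/(369 - 411))*(1037 + 999) + 10233799753/19160115375) = sqrt((822/(-42))*2036 + 10233799753/19160115375) = sqrt((822*(-1/42))*2036 + 10233799753/19160115375) = sqrt(-137/7*2036 + 10233799753/19160115375) = sqrt(-278932/7 + 10233799753/19160115375) = sqrt(-5344297665181229/134120807625) = I*sqrt(28671260761700331018802845)/26824161525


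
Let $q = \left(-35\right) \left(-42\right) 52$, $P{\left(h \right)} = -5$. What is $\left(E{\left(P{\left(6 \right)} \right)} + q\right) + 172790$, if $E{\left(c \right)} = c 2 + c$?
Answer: $249215$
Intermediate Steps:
$E{\left(c \right)} = 3 c$ ($E{\left(c \right)} = 2 c + c = 3 c$)
$q = 76440$ ($q = 1470 \cdot 52 = 76440$)
$\left(E{\left(P{\left(6 \right)} \right)} + q\right) + 172790 = \left(3 \left(-5\right) + 76440\right) + 172790 = \left(-15 + 76440\right) + 172790 = 76425 + 172790 = 249215$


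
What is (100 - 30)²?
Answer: 4900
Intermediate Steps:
(100 - 30)² = 70² = 4900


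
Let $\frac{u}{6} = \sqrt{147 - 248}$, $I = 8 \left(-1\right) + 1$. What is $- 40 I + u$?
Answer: $280 + 6 i \sqrt{101} \approx 280.0 + 60.299 i$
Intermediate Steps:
$I = -7$ ($I = -8 + 1 = -7$)
$u = 6 i \sqrt{101}$ ($u = 6 \sqrt{147 - 248} = 6 \sqrt{-101} = 6 i \sqrt{101} \approx 60.299 i$)
$- 40 I + u = \left(-40\right) \left(-7\right) + 6 i \sqrt{101} = 280 + 6 i \sqrt{101}$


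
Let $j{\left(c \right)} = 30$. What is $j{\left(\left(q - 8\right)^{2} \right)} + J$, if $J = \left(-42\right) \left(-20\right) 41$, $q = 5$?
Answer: $34470$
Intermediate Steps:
$J = 34440$ ($J = 840 \cdot 41 = 34440$)
$j{\left(\left(q - 8\right)^{2} \right)} + J = 30 + 34440 = 34470$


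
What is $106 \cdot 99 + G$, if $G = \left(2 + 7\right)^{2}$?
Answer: $10575$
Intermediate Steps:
$G = 81$ ($G = 9^{2} = 81$)
$106 \cdot 99 + G = 106 \cdot 99 + 81 = 10494 + 81 = 10575$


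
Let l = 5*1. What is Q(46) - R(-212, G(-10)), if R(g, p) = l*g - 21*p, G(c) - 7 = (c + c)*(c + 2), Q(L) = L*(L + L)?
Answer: 8799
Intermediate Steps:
l = 5
Q(L) = 2*L**2 (Q(L) = L*(2*L) = 2*L**2)
G(c) = 7 + 2*c*(2 + c) (G(c) = 7 + (c + c)*(c + 2) = 7 + (2*c)*(2 + c) = 7 + 2*c*(2 + c))
R(g, p) = -21*p + 5*g (R(g, p) = 5*g - 21*p = -21*p + 5*g)
Q(46) - R(-212, G(-10)) = 2*46**2 - (-21*(7 + 2*(-10)**2 + 4*(-10)) + 5*(-212)) = 2*2116 - (-21*(7 + 2*100 - 40) - 1060) = 4232 - (-21*(7 + 200 - 40) - 1060) = 4232 - (-21*167 - 1060) = 4232 - (-3507 - 1060) = 4232 - 1*(-4567) = 4232 + 4567 = 8799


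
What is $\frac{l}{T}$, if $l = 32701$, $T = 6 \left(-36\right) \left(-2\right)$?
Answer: $\frac{32701}{432} \approx 75.697$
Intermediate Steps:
$T = 432$ ($T = \left(-216\right) \left(-2\right) = 432$)
$\frac{l}{T} = \frac{32701}{432}$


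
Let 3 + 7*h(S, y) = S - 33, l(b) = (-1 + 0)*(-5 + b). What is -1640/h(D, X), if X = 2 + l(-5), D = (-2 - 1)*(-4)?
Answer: 1435/3 ≈ 478.33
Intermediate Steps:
l(b) = 5 - b (l(b) = -(-5 + b) = 5 - b)
D = 12 (D = -3*(-4) = 12)
X = 12 (X = 2 + (5 - 1*(-5)) = 2 + (5 + 5) = 2 + 10 = 12)
h(S, y) = -36/7 + S/7 (h(S, y) = -3/7 + (S - 33)/7 = -3/7 + (-33 + S)/7 = -3/7 + (-33/7 + S/7) = -36/7 + S/7)
-1640/h(D, X) = -1640/(-36/7 + (1/7)*12) = -1640/(-36/7 + 12/7) = -1640/(-24/7) = -1640*(-7/24) = 1435/3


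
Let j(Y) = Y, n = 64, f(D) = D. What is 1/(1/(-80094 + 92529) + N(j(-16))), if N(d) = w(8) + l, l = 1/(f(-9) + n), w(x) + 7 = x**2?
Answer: 136785/7799243 ≈ 0.017538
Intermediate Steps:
w(x) = -7 + x**2
l = 1/55 (l = 1/(-9 + 64) = 1/55 ≈ 0.018182)
N(d) = 3136/55 (N(d) = (-7 + 8**2) + 1/55 = (-7 + 64) + 1/55 = 57 + 1/55 = 3136/55)
1/(1/(-80094 + 92529) + N(j(-16))) = 1/(1/(-80094 + 92529) + 3136/55) = 1/(1/12435 + 3136/55) = 1/(7799243/136785) = 136785/7799243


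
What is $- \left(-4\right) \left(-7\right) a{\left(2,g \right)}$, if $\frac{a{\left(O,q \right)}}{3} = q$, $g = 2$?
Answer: $-168$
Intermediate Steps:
$a{\left(O,q \right)} = 3 q$
$- \left(-4\right) \left(-7\right) a{\left(2,g \right)} = - \left(-4\right) \left(-7\right) 3 \cdot 2 = - 28 \cdot 6 = \left(-1\right) 168 = -168$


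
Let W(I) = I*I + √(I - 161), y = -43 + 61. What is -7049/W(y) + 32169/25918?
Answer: -7973132151/389210606 + 1007*I*√143/15017 ≈ -20.485 + 0.80189*I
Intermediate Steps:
y = 18
W(I) = I² + √(-161 + I)
-7049/W(y) + 32169/25918 = -7049/(18² + √(-161 + 18)) + 32169/25918 = -7049/(324 + √(-143)) + 32169*(1/25918) = -7049/(324 + I*√143) + 32169/25918 = 32169/25918 - 7049/(324 + I*√143)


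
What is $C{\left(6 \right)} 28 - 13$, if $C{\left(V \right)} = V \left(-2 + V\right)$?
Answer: $659$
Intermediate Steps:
$C{\left(6 \right)} 28 - 13 = 6 \left(-2 + 6\right) 28 - 13 = 6 \cdot 4 \cdot 28 - 13 = 24 \cdot 28 - 13 = 672 - 13 = 659$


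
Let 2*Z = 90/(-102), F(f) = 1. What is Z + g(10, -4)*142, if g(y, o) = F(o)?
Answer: 4813/34 ≈ 141.56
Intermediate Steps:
Z = -15/34 (Z = (90/(-102))/2 = (90*(-1/102))/2 = (1/2)*(-15/17) = -15/34 ≈ -0.44118)
g(y, o) = 1
Z + g(10, -4)*142 = -15/34 + 1*142 = -15/34 + 142 = 4813/34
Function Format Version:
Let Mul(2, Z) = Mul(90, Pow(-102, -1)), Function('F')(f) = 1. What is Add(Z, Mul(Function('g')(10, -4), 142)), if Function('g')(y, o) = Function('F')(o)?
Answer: Rational(4813, 34) ≈ 141.56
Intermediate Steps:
Z = Rational(-15, 34) (Z = Mul(Rational(1, 2), Mul(90, Pow(-102, -1))) = Mul(Rational(1, 2), Mul(90, Rational(-1, 102))) = Mul(Rational(1, 2), Rational(-15, 17)) = Rational(-15, 34) ≈ -0.44118)
Function('g')(y, o) = 1
Add(Z, Mul(Function('g')(10, -4), 142)) = Add(Rational(-15, 34), Mul(1, 142)) = Add(Rational(-15, 34), 142) = Rational(4813, 34)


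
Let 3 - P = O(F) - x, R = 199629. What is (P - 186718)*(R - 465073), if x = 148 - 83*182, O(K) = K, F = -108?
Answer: 53504219860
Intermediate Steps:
x = -14958 (x = 148 - 15106 = -14958)
P = -14847 (P = 3 - (-108 - 1*(-14958)) = 3 - (-108 + 14958) = 3 - 1*14850 = 3 - 14850 = -14847)
(P - 186718)*(R - 465073) = (-14847 - 186718)*(199629 - 465073) = -201565*(-265444) = 53504219860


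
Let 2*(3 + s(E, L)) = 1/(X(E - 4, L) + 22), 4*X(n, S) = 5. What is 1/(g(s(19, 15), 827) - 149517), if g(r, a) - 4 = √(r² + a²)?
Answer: -1293137937/193335016996031 - 465*√236615146/193335016996031 ≈ -6.7256e-6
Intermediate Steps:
X(n, S) = 5/4 (X(n, S) = (¼)*5 = 5/4)
s(E, L) = -277/93 (s(E, L) = -3 + 1/(2*(5/4 + 22)) = -3 + 1/(2*(93/4)) = -3 + (½)*(4/93) = -3 + 2/93 = -277/93)
g(r, a) = 4 + √(a² + r²) (g(r, a) = 4 + √(r² + a²) = 4 + √(a² + r²))
1/(g(s(19, 15), 827) - 149517) = 1/((4 + √(827² + (-277/93)²)) - 149517) = 1/((4 + √(683929 + 76729/8649)) - 149517) = 1/((4 + √(5915378650/8649)) - 149517) = 1/((4 + 5*√236615146/93) - 149517) = 1/(-149513 + 5*√236615146/93)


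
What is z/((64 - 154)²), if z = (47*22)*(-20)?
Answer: -1034/405 ≈ -2.5531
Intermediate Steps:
z = -20680 (z = 1034*(-20) = -20680)
z/((64 - 154)²) = -20680/(64 - 154)² = -20680/((-90)²) = -20680/8100 = -20680*1/8100 = -1034/405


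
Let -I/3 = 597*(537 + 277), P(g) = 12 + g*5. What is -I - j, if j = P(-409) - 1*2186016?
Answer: 3645923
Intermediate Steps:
P(g) = 12 + 5*g
I = -1457874 (I = -1791*(537 + 277) = -1791*814 = -3*485958 = -1457874)
j = -2188049 (j = (12 + 5*(-409)) - 1*2186016 = (12 - 2045) - 2186016 = -2033 - 2186016 = -2188049)
-I - j = -1*(-1457874) - 1*(-2188049) = 1457874 + 2188049 = 3645923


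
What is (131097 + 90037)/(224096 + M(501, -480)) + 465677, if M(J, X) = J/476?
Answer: 49673962588153/106670197 ≈ 4.6568e+5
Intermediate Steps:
M(J, X) = J/476 (M(J, X) = J*(1/476) = J/476)
(131097 + 90037)/(224096 + M(501, -480)) + 465677 = (131097 + 90037)/(224096 + (1/476)*501) + 465677 = 221134/(224096 + 501/476) + 465677 = 221134/(106670197/476) + 465677 = 221134*(476/106670197) + 465677 = 105259784/106670197 + 465677 = 49673962588153/106670197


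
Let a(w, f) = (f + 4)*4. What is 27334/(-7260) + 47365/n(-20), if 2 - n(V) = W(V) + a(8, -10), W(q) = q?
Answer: 42826567/41745 ≈ 1025.9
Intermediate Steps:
a(w, f) = 16 + 4*f (a(w, f) = (4 + f)*4 = 16 + 4*f)
n(V) = 26 - V (n(V) = 2 - (V + (16 + 4*(-10))) = 2 - (V + (16 - 40)) = 2 - (V - 24) = 2 - (-24 + V) = 2 + (24 - V) = 26 - V)
27334/(-7260) + 47365/n(-20) = 27334/(-7260) + 47365/(26 - 1*(-20)) = 27334*(-1/7260) + 47365/(26 + 20) = -13667/3630 + 47365/46 = 42826567/41745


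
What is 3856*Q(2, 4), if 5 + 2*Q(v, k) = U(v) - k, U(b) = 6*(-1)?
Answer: -28920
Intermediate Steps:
U(b) = -6
Q(v, k) = -11/2 - k/2 (Q(v, k) = -5/2 + (-6 - k)/2 = -5/2 + (-3 - k/2) = -11/2 - k/2)
3856*Q(2, 4) = 3856*(-11/2 - 1/2*4) = 3856*(-11/2 - 2) = 3856*(-15/2) = -28920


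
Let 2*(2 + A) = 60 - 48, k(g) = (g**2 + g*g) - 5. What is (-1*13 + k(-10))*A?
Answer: 728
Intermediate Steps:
k(g) = -5 + 2*g**2 (k(g) = (g**2 + g**2) - 5 = 2*g**2 - 5 = -5 + 2*g**2)
A = 4 (A = -2 + (60 - 48)/2 = -2 + (1/2)*12 = -2 + 6 = 4)
(-1*13 + k(-10))*A = (-1*13 + (-5 + 2*(-10)**2))*4 = (-13 + (-5 + 2*100))*4 = (-13 + (-5 + 200))*4 = (-13 + 195)*4 = 182*4 = 728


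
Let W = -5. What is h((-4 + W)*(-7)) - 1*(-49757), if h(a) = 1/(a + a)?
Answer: 6269383/126 ≈ 49757.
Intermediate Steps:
h(a) = 1/(2*a)
h((-4 + W)*(-7)) - 1*(-49757) = 1/(2*(((-4 - 5)*(-7)))) - 1*(-49757) = 1/(2*((-9*(-7)))) + 49757 = (½)/63 + 49757 = (½)*(1/63) + 49757 = 1/126 + 49757 = 6269383/126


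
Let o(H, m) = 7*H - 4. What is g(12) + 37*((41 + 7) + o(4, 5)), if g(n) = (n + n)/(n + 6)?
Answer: 7996/3 ≈ 2665.3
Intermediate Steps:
o(H, m) = -4 + 7*H
g(n) = 2*n/(6 + n) (g(n) = (2*n)/(6 + n) = 2*n/(6 + n))
g(12) + 37*((41 + 7) + o(4, 5)) = 2*12/(6 + 12) + 37*((41 + 7) + (-4 + 7*4)) = 2*12/18 + 37*(48 + (-4 + 28)) = 2*12*(1/18) + 37*(48 + 24) = 4/3 + 37*72 = 4/3 + 2664 = 7996/3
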